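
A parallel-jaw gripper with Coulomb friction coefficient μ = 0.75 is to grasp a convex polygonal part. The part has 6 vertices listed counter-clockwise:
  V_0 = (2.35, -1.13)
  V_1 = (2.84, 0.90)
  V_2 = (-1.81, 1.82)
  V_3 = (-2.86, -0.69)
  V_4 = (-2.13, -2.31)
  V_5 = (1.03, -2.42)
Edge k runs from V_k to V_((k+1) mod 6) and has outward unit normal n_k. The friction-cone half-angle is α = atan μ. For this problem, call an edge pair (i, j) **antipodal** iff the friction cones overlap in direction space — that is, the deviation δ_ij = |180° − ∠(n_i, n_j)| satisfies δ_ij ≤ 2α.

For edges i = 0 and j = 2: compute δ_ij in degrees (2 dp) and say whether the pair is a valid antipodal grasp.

α = atan 0.75 = 36.87°;  2α = 73.74°
edge 0: e_0 = (+0.49, +2.03);  n_0 = (+0.9721, -0.2346)
edge 2: e_2 = (-1.05, -2.51);  n_2 = (-0.9225, +0.3859)
∠(n_0, n_2) = 170.87°
δ = |180° − 170.87°| = 9.13°
9.13° ≤ 2α = 73.74°  →  valid

δ = 9.13°, valid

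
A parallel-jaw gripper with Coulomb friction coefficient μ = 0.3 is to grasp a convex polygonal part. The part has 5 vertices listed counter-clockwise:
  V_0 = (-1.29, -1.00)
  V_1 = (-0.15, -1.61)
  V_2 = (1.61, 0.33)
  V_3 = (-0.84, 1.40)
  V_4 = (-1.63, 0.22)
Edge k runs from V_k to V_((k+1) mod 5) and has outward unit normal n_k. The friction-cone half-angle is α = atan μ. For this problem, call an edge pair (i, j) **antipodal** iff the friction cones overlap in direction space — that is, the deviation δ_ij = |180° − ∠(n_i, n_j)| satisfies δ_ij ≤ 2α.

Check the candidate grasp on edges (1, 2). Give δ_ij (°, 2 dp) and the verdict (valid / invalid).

α = atan 0.3 = 16.70°;  2α = 33.40°
edge 1: e_1 = (+1.76, +1.94);  n_1 = (+0.7406, -0.6719)
edge 2: e_2 = (-2.45, +1.07);  n_2 = (+0.4002, +0.9164)
∠(n_1, n_2) = 108.62°
δ = |180° − 108.62°| = 71.38°
71.38° > 2α = 33.40°  →  invalid

δ = 71.38°, invalid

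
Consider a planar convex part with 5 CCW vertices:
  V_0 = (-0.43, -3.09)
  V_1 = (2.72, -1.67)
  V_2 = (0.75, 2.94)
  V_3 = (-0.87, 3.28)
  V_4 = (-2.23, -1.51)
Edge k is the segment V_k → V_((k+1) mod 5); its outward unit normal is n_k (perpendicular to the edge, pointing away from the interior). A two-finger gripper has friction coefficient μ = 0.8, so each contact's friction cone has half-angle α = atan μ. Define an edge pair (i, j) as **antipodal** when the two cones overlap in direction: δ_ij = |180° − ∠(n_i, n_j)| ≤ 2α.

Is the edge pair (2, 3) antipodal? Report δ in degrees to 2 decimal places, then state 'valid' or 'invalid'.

α = atan 0.8 = 38.66°;  2α = 77.32°
edge 2: e_2 = (-1.62, +0.34);  n_2 = (+0.2054, +0.9787)
edge 3: e_3 = (-1.36, -4.79);  n_3 = (-0.9620, +0.2731)
∠(n_2, n_3) = 86.00°
δ = |180° − 86.00°| = 94.00°
94.00° > 2α = 77.32°  →  invalid

δ = 94.00°, invalid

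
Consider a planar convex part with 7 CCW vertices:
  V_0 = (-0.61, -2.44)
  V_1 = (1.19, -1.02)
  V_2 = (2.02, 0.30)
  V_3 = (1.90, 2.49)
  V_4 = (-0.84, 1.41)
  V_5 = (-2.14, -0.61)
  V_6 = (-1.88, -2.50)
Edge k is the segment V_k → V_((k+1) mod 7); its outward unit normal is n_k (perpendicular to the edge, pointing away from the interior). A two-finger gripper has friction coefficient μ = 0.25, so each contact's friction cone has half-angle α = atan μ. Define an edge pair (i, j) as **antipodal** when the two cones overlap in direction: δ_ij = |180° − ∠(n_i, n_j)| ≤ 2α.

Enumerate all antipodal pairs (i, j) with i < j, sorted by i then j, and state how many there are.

α = atan 0.25 = 14.04°;  2α = 28.07°
n_0 = (+0.6194, -0.7851)
n_1 = (+0.8466, -0.5323)
n_2 = (+0.9985, +0.0547)
n_3 = (-0.3667, +0.9303)
n_4 = (-0.8409, +0.5412)
n_5 = (-0.9907, -0.1363)
n_6 = (+0.0472, -0.9989)
  (0,1): δ = 160.43°  ·
  (0,2): δ = 125.13°  ·
  (0,3): δ = 16.76°  ✓
  (0,4): δ = 18.97°  ✓
  (0,5): δ = 59.56°  ·
  (0,6): δ = 144.44°  ·
  (1,2): δ = 144.70°  ·
  (1,3): δ = 36.33°  ·
  (1,4): δ = 0.60°  ✓
  (1,5): δ = 39.99°  ·
  (1,6): δ = 124.87°  ·
  (2,3): δ = 71.62°  ·
  (2,4): δ = 35.90°  ·
  (2,5): δ = 4.70°  ✓
  (2,6): δ = 89.57°  ·
  (3,4): δ = 144.28°  ·
  (3,5): δ = 103.68°  ·
  (3,6): δ = 18.81°  ✓
  (4,5): δ = 139.40°  ·
  (4,6): δ = 54.53°  ·
  (5,6): δ = 95.13°  ·
antipodal pairs: 5

count = 5; pairs: (0,3), (0,4), (1,4), (2,5), (3,6)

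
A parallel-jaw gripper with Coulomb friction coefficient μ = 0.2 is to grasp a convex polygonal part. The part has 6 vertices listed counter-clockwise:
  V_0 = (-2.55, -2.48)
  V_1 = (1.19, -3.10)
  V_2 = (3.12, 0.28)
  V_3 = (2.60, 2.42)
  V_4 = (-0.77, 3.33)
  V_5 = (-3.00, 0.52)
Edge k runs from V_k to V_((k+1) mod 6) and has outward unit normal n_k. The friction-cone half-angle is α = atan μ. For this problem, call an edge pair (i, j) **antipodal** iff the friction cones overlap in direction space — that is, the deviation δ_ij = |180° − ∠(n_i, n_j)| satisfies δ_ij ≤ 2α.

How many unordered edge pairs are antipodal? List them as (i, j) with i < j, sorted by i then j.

α = atan 0.2 = 11.31°;  2α = 22.62°
n_0 = (-0.1635, -0.9865)
n_1 = (+0.8684, -0.4959)
n_2 = (+0.9717, +0.2361)
n_3 = (+0.2607, +0.9654)
n_4 = (-0.7833, +0.6216)
n_5 = (-0.9889, -0.1483)
  (0,1): δ = 110.31°  ·
  (0,2): δ = 66.93°  ·
  (0,3): δ = 5.70°  ✓
  (0,4): δ = 60.98°  ·
  (0,5): δ = 107.94°  ·
  (1,2): δ = 136.62°  ·
  (1,3): δ = 75.38°  ·
  (1,4): δ = 8.71°  ✓
  (1,5): δ = 38.26°  ·
  (2,3): δ = 118.77°  ·
  (2,4): δ = 52.09°  ·
  (2,5): δ = 5.13°  ✓
  (3,4): δ = 113.32°  ·
  (3,5): δ = 66.36°  ·
  (4,5): δ = 133.03°  ·
antipodal pairs: 3

count = 3; pairs: (0,3), (1,4), (2,5)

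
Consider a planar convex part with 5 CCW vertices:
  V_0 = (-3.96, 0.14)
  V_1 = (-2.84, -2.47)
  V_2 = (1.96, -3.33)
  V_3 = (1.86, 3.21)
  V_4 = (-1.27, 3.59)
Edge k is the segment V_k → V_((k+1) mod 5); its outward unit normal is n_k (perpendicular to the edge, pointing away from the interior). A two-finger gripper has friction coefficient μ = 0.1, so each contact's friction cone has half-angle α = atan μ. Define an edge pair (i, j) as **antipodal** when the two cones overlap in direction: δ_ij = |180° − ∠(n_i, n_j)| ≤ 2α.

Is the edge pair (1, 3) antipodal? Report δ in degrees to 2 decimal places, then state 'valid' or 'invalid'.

α = atan 0.1 = 5.71°;  2α = 11.42°
edge 1: e_1 = (+4.80, -0.86);  n_1 = (-0.1764, -0.9843)
edge 3: e_3 = (-3.13, +0.38);  n_3 = (+0.1205, +0.9927)
∠(n_1, n_3) = 176.76°
δ = |180° − 176.76°| = 3.24°
3.24° ≤ 2α = 11.42°  →  valid

δ = 3.24°, valid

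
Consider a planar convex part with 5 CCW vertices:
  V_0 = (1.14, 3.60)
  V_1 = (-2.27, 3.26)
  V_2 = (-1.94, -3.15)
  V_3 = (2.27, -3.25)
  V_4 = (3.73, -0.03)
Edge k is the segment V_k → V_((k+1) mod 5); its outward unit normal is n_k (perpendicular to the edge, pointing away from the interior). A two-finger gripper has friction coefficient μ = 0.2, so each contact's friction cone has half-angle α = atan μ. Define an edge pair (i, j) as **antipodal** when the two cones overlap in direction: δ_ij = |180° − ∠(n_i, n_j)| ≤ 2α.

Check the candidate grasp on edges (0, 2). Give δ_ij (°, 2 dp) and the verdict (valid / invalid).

δ = 7.05°, valid

α = atan 0.2 = 11.31°;  2α = 22.62°
edge 0: e_0 = (-3.41, -0.34);  n_0 = (-0.0992, +0.9951)
edge 2: e_2 = (+4.21, -0.10);  n_2 = (-0.0237, -0.9997)
∠(n_0, n_2) = 172.95°
δ = |180° − 172.95°| = 7.05°
7.05° ≤ 2α = 22.62°  →  valid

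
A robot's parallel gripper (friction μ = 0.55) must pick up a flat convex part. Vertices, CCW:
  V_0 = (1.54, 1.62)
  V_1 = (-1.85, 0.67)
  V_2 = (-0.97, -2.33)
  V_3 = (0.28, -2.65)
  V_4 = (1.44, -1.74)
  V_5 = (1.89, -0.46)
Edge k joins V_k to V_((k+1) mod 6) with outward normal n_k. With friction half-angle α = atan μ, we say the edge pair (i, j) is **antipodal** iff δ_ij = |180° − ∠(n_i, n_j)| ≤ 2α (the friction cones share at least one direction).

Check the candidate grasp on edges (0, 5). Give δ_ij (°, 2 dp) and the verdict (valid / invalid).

δ = 83.90°, invalid

α = atan 0.55 = 28.81°;  2α = 57.62°
edge 0: e_0 = (-3.39, -0.95);  n_0 = (-0.2698, +0.9629)
edge 5: e_5 = (-0.35, +2.08);  n_5 = (+0.9861, +0.1659)
∠(n_0, n_5) = 96.10°
δ = |180° − 96.10°| = 83.90°
83.90° > 2α = 57.62°  →  invalid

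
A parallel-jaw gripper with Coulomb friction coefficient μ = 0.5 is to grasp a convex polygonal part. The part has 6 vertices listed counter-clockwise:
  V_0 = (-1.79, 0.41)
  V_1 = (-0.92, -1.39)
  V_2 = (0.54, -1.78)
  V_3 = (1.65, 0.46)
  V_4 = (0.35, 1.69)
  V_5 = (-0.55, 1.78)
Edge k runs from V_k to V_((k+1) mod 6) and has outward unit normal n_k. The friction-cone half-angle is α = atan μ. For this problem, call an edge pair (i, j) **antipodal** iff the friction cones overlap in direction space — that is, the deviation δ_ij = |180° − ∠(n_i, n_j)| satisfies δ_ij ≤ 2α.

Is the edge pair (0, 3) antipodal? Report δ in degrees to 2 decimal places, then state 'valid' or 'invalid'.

α = atan 0.5 = 26.57°;  2α = 53.13°
edge 0: e_0 = (+0.87, -1.80);  n_0 = (-0.9003, -0.4352)
edge 3: e_3 = (-1.30, +1.23);  n_3 = (+0.6873, +0.7264)
∠(n_0, n_3) = 159.21°
δ = |180° − 159.21°| = 20.79°
20.79° ≤ 2α = 53.13°  →  valid

δ = 20.79°, valid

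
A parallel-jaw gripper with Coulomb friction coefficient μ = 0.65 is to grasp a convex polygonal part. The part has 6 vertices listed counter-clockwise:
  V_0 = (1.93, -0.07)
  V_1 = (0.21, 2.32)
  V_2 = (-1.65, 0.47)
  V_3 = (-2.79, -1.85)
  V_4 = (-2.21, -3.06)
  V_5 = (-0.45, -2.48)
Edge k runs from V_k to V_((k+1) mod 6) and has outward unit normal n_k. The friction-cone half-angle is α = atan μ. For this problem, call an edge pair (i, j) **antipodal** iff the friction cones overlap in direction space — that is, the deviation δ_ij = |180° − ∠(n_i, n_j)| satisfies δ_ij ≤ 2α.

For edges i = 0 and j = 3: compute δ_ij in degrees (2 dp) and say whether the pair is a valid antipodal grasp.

δ = 10.13°, valid

α = atan 0.65 = 33.02°;  2α = 66.05°
edge 0: e_0 = (-1.72, +2.39);  n_0 = (+0.8117, +0.5841)
edge 3: e_3 = (+0.58, -1.21);  n_3 = (-0.9018, -0.4322)
∠(n_0, n_3) = 169.87°
δ = |180° − 169.87°| = 10.13°
10.13° ≤ 2α = 66.05°  →  valid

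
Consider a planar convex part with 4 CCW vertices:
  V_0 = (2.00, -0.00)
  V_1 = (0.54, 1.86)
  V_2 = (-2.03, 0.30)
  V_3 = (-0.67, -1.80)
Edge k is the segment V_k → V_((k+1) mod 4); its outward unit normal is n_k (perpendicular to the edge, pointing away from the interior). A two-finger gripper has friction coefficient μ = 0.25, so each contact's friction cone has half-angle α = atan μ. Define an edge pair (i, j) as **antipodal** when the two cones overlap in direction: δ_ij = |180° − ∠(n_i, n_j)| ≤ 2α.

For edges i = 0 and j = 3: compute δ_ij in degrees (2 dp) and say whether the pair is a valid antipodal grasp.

δ = 85.86°, invalid

α = atan 0.25 = 14.04°;  2α = 28.07°
edge 0: e_0 = (-1.46, +1.86);  n_0 = (+0.7866, +0.6174)
edge 3: e_3 = (+2.67, +1.80);  n_3 = (+0.5590, -0.8292)
∠(n_0, n_3) = 94.14°
δ = |180° − 94.14°| = 85.86°
85.86° > 2α = 28.07°  →  invalid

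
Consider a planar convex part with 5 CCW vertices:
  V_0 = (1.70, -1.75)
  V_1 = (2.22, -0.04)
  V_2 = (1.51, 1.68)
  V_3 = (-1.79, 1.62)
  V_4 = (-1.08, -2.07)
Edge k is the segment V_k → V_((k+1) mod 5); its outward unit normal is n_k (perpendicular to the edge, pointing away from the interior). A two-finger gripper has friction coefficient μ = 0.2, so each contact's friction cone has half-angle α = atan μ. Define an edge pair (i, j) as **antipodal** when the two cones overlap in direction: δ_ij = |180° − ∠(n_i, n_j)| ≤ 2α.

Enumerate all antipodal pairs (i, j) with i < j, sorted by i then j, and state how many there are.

count = 2; pairs: (1,3), (2,4)

α = atan 0.2 = 11.31°;  2α = 22.62°
n_0 = (+0.9567, -0.2909)
n_1 = (+0.9243, +0.3816)
n_2 = (-0.0182, +0.9998)
n_3 = (-0.9820, -0.1889)
n_4 = (+0.1144, -0.9934)
  (0,1): δ = 140.66°  ·
  (0,2): δ = 72.04°  ·
  (0,3): δ = 27.81°  ·
  (0,4): δ = 113.48°  ·
  (1,2): δ = 111.39°  ·
  (1,3): δ = 11.54°  ✓
  (1,4): δ = 74.14°  ·
  (2,3): δ = 80.15°  ·
  (2,4): δ = 5.52°  ✓
  (3,4): δ = 94.32°  ·
antipodal pairs: 2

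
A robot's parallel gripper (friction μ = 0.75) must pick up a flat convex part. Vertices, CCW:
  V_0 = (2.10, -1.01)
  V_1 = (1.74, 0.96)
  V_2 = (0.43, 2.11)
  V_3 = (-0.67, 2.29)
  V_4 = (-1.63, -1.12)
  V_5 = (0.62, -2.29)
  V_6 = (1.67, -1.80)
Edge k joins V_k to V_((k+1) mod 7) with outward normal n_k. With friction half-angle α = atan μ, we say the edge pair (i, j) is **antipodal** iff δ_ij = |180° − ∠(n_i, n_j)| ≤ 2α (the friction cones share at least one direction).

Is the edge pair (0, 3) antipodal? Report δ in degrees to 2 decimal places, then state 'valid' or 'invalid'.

α = atan 0.75 = 36.87°;  2α = 73.74°
edge 0: e_0 = (-0.36, +1.97);  n_0 = (+0.9837, +0.1798)
edge 3: e_3 = (-0.96, -3.41);  n_3 = (-0.9626, +0.2710)
∠(n_0, n_3) = 153.92°
δ = |180° − 153.92°| = 26.08°
26.08° ≤ 2α = 73.74°  →  valid

δ = 26.08°, valid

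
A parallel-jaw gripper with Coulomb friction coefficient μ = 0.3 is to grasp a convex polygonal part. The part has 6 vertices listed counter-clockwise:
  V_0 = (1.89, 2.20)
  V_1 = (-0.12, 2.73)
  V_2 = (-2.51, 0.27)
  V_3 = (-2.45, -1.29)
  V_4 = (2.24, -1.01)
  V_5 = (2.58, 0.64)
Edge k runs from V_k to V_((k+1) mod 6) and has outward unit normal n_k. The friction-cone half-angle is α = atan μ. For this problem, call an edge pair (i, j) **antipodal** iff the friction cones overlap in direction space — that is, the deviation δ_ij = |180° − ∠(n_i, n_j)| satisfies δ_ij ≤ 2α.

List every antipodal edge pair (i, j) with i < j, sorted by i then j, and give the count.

count = 4; pairs: (0,3), (1,4), (2,4), (2,5)

α = atan 0.3 = 16.70°;  2α = 33.40°
n_0 = (+0.2550, +0.9669)
n_1 = (-0.7172, +0.6968)
n_2 = (-0.9993, -0.0384)
n_3 = (+0.0596, -0.9982)
n_4 = (+0.9794, -0.2018)
n_5 = (+0.9145, +0.4045)
  (0,1): δ = 119.40°  ·
  (0,2): δ = 73.03°  ·
  (0,3): δ = 18.19°  ✓
  (0,4): δ = 93.13°  ·
  (0,5): δ = 128.63°  ·
  (1,2): δ = 133.62°  ·
  (1,3): δ = 42.41°  ·
  (1,4): δ = 32.53°  ✓
  (1,5): δ = 68.03°  ·
  (2,3): δ = 88.79°  ·
  (2,4): δ = 13.85°  ✓
  (2,5): δ = 21.66°  ✓
  (3,4): δ = 105.06°  ·
  (3,5): δ = 69.56°  ·
  (4,5): δ = 144.50°  ·
antipodal pairs: 4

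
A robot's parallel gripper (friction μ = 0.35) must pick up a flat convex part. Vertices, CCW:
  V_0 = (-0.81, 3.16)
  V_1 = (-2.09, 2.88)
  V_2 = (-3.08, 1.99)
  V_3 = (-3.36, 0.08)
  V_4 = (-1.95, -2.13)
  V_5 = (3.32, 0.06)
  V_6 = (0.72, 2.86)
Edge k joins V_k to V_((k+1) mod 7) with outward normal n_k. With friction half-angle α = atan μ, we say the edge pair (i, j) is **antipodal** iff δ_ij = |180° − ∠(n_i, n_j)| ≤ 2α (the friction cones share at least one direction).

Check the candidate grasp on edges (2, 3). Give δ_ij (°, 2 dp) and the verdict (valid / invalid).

δ = 139.12°, invalid

α = atan 0.35 = 19.29°;  2α = 38.58°
edge 2: e_2 = (-0.28, -1.91);  n_2 = (-0.9894, +0.1450)
edge 3: e_3 = (+1.41, -2.21);  n_3 = (-0.8430, -0.5379)
∠(n_2, n_3) = 40.88°
δ = |180° − 40.88°| = 139.12°
139.12° > 2α = 38.58°  →  invalid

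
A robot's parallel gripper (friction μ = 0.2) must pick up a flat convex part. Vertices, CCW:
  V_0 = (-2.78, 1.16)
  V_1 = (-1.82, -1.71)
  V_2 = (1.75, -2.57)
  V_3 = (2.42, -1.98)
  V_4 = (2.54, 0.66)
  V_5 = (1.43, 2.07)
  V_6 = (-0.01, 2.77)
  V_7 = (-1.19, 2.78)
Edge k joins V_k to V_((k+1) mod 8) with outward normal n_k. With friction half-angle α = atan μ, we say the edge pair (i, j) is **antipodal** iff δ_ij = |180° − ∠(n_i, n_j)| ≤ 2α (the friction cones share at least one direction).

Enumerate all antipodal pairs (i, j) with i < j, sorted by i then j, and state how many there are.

count = 5; pairs: (0,3), (0,4), (1,5), (1,6), (2,7)

α = atan 0.2 = 11.31°;  2α = 22.62°
n_0 = (-0.9484, -0.3172)
n_1 = (-0.2342, -0.9722)
n_2 = (+0.6609, -0.7505)
n_3 = (+0.9990, -0.0454)
n_4 = (+0.7857, +0.6186)
n_5 = (+0.4372, +0.8994)
n_6 = (+0.0085, +1.0000)
n_7 = (-0.7137, +0.7005)
  (0,1): δ = 122.04°  ·
  (0,2): δ = 67.13°  ·
  (0,3): δ = 21.10°  ✓
  (0,4): δ = 19.72°  ✓
  (0,5): δ = 45.58°  ·
  (0,6): δ = 71.02°  ·
  (0,7): δ = 117.04°  ·
  (1,2): δ = 125.09°  ·
  (1,3): δ = 79.06°  ·
  (1,4): δ = 38.24°  ·
  (1,5): δ = 12.38°  ✓
  (1,6): δ = 13.06°  ✓
  (1,7): δ = 59.08°  ·
  (2,3): δ = 133.97°  ·
  (2,4): δ = 93.16°  ·
  (2,5): δ = 67.29°  ·
  (2,6): δ = 41.85°  ·
  (2,7): δ = 4.17°  ✓
  (3,4): δ = 139.19°  ·
  (3,5): δ = 113.32°  ·
  (3,6): δ = 87.88°  ·
  (3,7): δ = 41.86°  ·
  (4,5): δ = 154.14°  ·
  (4,6): δ = 128.70°  ·
  (4,7): δ = 82.68°  ·
  (5,6): δ = 154.56°  ·
  (5,7): δ = 108.54°  ·
  (6,7): δ = 133.98°  ·
antipodal pairs: 5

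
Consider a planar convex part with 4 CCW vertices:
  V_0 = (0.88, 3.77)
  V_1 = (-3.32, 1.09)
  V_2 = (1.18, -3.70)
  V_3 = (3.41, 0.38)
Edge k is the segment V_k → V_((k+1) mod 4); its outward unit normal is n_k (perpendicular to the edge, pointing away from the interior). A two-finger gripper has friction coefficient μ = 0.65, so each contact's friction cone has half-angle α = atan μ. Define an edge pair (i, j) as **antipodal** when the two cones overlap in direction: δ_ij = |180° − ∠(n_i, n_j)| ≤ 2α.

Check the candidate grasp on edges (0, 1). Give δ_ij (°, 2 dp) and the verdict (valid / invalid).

α = atan 0.65 = 33.02°;  2α = 66.05°
edge 0: e_0 = (-4.20, -2.68);  n_0 = (-0.5379, +0.8430)
edge 1: e_1 = (+4.50, -4.79);  n_1 = (-0.7288, -0.6847)
∠(n_0, n_1) = 100.67°
δ = |180° − 100.67°| = 79.33°
79.33° > 2α = 66.05°  →  invalid

δ = 79.33°, invalid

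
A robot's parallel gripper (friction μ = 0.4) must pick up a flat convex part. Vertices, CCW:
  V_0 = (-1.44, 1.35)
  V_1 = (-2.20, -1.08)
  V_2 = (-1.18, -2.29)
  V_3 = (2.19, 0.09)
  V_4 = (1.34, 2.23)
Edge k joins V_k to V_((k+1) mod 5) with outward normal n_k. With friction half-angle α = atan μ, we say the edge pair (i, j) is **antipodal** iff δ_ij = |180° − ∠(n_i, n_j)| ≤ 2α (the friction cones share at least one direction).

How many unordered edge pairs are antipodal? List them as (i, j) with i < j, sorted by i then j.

α = atan 0.4 = 21.80°;  2α = 43.60°
n_0 = (-0.9544, +0.2985)
n_1 = (-0.7646, -0.6445)
n_2 = (+0.5769, -0.8168)
n_3 = (+0.9294, +0.3691)
n_4 = (-0.3018, +0.9534)
  (0,1): δ = 122.50°  ·
  (0,2): δ = 37.40°  ✓
  (0,3): δ = 39.03°  ✓
  (0,4): δ = 124.93°  ·
  (1,2): δ = 94.90°  ·
  (1,3): δ = 18.47°  ✓
  (1,4): δ = 67.43°  ·
  (2,3): δ = 103.57°  ·
  (2,4): δ = 17.67°  ✓
  (3,4): δ = 94.10°  ·
antipodal pairs: 4

count = 4; pairs: (0,2), (0,3), (1,3), (2,4)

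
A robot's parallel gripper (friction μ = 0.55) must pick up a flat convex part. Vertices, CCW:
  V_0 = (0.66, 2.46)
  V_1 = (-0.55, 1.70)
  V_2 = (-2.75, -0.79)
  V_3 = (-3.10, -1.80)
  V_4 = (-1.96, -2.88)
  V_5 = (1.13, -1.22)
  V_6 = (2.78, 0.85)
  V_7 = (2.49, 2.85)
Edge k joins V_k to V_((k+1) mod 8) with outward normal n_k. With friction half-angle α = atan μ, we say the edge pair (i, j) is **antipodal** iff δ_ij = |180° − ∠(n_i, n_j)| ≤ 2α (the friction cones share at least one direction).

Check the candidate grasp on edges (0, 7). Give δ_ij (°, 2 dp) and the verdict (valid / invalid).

α = atan 0.55 = 28.81°;  2α = 57.62°
edge 0: e_0 = (-1.21, -0.76);  n_0 = (-0.5319, +0.8468)
edge 7: e_7 = (-1.83, -0.39);  n_7 = (-0.2084, +0.9780)
∠(n_0, n_7) = 20.10°
δ = |180° − 20.10°| = 159.90°
159.90° > 2α = 57.62°  →  invalid

δ = 159.90°, invalid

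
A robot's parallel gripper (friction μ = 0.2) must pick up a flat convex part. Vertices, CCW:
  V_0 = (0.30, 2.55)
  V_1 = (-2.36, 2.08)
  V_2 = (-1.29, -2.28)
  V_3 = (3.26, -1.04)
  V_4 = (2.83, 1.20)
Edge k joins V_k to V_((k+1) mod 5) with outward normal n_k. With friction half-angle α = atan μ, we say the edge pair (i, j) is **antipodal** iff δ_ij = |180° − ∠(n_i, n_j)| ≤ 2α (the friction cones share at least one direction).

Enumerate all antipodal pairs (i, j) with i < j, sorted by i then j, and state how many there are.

α = atan 0.2 = 11.31°;  2α = 22.62°
n_0 = (-0.1740, +0.9847)
n_1 = (-0.9712, -0.2383)
n_2 = (+0.2629, -0.9648)
n_3 = (+0.9821, +0.1885)
n_4 = (+0.4708, +0.8823)
  (0,1): δ = 86.23°  ·
  (0,2): δ = 5.22°  ✓
  (0,3): δ = 90.85°  ·
  (0,4): δ = 141.90°  ·
  (1,2): δ = 88.54°  ·
  (1,3): δ = 2.92°  ✓
  (1,4): δ = 48.13°  ·
  (2,3): δ = 94.38°  ·
  (2,4): δ = 43.33°  ·
  (3,4): δ = 128.95°  ·
antipodal pairs: 2

count = 2; pairs: (0,2), (1,3)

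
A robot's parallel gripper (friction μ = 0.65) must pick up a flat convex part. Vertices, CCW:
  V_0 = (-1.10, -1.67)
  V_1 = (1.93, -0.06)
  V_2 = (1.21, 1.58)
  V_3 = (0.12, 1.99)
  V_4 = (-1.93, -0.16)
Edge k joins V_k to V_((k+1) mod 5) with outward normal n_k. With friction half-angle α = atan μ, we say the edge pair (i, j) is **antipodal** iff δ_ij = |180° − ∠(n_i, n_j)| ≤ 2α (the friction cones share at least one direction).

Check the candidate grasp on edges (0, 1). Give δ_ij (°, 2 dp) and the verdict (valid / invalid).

α = atan 0.65 = 33.02°;  2α = 66.05°
edge 0: e_0 = (+3.03, +1.61);  n_0 = (+0.4692, -0.8831)
edge 1: e_1 = (-0.72, +1.64);  n_1 = (+0.9156, +0.4020)
∠(n_0, n_1) = 85.72°
δ = |180° − 85.72°| = 94.28°
94.28° > 2α = 66.05°  →  invalid

δ = 94.28°, invalid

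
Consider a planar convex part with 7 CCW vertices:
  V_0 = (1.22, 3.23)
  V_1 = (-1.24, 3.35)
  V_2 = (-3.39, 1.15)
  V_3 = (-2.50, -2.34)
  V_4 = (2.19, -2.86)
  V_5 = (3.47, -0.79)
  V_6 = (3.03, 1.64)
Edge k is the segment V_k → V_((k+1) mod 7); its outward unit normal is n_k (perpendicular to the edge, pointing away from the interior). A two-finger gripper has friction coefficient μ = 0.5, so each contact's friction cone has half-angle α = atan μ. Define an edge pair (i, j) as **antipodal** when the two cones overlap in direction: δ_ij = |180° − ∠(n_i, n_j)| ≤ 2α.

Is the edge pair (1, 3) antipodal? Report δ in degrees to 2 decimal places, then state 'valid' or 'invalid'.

δ = 51.99°, valid

α = atan 0.5 = 26.57°;  2α = 53.13°
edge 1: e_1 = (-2.15, -2.20);  n_1 = (-0.7152, +0.6989)
edge 3: e_3 = (+4.69, -0.52);  n_3 = (-0.1102, -0.9939)
∠(n_1, n_3) = 128.01°
δ = |180° − 128.01°| = 51.99°
51.99° ≤ 2α = 53.13°  →  valid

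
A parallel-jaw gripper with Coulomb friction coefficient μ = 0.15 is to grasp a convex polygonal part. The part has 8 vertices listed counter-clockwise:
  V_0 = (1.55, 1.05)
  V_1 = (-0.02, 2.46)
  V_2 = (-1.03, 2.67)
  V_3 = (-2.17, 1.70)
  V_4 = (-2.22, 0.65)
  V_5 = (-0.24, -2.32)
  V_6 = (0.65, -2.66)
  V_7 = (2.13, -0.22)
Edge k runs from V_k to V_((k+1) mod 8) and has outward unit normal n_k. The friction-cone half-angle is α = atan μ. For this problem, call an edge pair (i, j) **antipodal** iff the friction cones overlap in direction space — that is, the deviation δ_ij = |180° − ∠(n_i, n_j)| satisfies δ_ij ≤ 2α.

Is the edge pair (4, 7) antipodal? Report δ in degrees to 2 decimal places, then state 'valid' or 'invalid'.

α = atan 0.15 = 8.53°;  2α = 17.06°
edge 4: e_4 = (+1.98, -2.97);  n_4 = (-0.8321, -0.5547)
edge 7: e_7 = (-0.58, +1.27);  n_7 = (+0.9096, +0.4154)
∠(n_4, n_7) = 170.86°
δ = |180° − 170.86°| = 9.14°
9.14° ≤ 2α = 17.06°  →  valid

δ = 9.14°, valid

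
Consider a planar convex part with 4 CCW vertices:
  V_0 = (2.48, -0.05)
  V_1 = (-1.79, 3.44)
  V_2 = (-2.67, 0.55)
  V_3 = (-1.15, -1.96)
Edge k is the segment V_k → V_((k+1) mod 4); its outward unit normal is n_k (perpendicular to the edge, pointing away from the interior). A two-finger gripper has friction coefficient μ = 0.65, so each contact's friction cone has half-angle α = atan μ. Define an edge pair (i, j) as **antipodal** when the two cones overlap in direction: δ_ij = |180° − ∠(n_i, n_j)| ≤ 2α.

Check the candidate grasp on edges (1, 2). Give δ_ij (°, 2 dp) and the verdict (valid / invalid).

α = atan 0.65 = 33.02°;  2α = 66.05°
edge 1: e_1 = (-0.88, -2.89);  n_1 = (-0.9566, +0.2913)
edge 2: e_2 = (+1.52, -2.51);  n_2 = (-0.8554, -0.5180)
∠(n_1, n_2) = 48.13°
δ = |180° − 48.13°| = 131.87°
131.87° > 2α = 66.05°  →  invalid

δ = 131.87°, invalid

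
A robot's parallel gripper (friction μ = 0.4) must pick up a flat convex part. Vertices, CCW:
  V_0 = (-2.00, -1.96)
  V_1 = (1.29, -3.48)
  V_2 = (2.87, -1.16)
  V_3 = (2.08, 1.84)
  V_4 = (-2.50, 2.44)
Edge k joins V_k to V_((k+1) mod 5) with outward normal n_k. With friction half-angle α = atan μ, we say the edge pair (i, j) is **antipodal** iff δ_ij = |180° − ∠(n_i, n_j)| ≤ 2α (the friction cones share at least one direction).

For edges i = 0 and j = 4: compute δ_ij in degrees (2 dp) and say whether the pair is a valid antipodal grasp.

α = atan 0.4 = 21.80°;  2α = 43.60°
edge 0: e_0 = (+3.29, -1.52);  n_0 = (-0.4194, -0.9078)
edge 4: e_4 = (+0.50, -4.40);  n_4 = (-0.9936, -0.1129)
∠(n_0, n_4) = 58.72°
δ = |180° − 58.72°| = 121.28°
121.28° > 2α = 43.60°  →  invalid

δ = 121.28°, invalid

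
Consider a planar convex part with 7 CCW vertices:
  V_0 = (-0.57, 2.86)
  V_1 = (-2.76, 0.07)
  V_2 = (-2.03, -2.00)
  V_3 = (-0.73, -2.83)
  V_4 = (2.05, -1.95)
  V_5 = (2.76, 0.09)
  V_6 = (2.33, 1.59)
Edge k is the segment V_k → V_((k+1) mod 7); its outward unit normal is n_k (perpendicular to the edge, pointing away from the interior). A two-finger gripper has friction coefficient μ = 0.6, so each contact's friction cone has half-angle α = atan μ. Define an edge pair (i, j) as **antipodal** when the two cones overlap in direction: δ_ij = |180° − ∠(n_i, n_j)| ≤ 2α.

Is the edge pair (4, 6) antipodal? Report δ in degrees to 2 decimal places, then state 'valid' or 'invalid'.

δ = 94.46°, invalid

α = atan 0.6 = 30.96°;  2α = 61.93°
edge 4: e_4 = (+0.71, +2.04);  n_4 = (+0.9444, -0.3287)
edge 6: e_6 = (-2.90, +1.27);  n_6 = (+0.4012, +0.9160)
∠(n_4, n_6) = 85.54°
δ = |180° − 85.54°| = 94.46°
94.46° > 2α = 61.93°  →  invalid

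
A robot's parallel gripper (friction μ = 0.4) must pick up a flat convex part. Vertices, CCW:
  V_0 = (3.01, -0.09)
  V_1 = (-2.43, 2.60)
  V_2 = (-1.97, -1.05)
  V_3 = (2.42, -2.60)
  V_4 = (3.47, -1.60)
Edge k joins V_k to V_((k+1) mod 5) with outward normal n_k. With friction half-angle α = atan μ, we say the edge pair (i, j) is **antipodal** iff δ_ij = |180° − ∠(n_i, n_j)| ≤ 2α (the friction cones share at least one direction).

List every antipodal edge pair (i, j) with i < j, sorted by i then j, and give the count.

count = 2; pairs: (0,2), (1,4)

α = atan 0.4 = 21.80°;  2α = 43.60°
n_0 = (+0.4433, +0.8964)
n_1 = (-0.9922, -0.1250)
n_2 = (-0.3329, -0.9430)
n_3 = (+0.6897, -0.7241)
n_4 = (+0.9566, +0.2914)
  (0,1): δ = 56.51°  ·
  (0,2): δ = 6.86°  ✓
  (0,3): δ = 69.91°  ·
  (0,4): δ = 133.25°  ·
  (1,2): δ = 116.63°  ·
  (1,3): δ = 53.58°  ·
  (1,4): δ = 9.76°  ✓
  (2,3): δ = 116.95°  ·
  (2,4): δ = 53.61°  ·
  (3,4): δ = 116.66°  ·
antipodal pairs: 2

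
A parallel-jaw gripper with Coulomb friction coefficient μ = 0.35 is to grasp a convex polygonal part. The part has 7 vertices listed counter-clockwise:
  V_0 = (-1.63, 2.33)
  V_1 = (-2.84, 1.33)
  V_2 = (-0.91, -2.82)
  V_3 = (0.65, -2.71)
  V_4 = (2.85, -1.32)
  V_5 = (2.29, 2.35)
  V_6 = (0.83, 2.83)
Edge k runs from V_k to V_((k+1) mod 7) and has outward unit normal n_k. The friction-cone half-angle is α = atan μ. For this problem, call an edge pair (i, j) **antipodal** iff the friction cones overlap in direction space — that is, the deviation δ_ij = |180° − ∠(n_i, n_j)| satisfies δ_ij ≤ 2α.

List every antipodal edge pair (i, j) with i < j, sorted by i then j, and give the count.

α = atan 0.35 = 19.29°;  2α = 38.58°
n_0 = (-0.6370, +0.7708)
n_1 = (-0.9067, -0.4217)
n_2 = (+0.0703, -0.9975)
n_3 = (+0.5341, -0.8454)
n_4 = (+0.9886, +0.1508)
n_5 = (+0.3123, +0.9500)
n_6 = (-0.1992, +0.9800)
  (0,1): δ = 104.63°  ·
  (0,2): δ = 35.54°  ✓
  (0,3): δ = 7.29°  ✓
  (0,4): δ = 59.10°  ·
  (0,5): δ = 122.23°  ·
  (0,6): δ = 151.92°  ·
  (1,2): δ = 110.91°  ·
  (1,3): δ = 82.66°  ·
  (1,4): δ = 16.27°  ✓
  (1,5): δ = 46.86°  ·
  (1,6): δ = 76.55°  ·
  (2,3): δ = 151.75°  ·
  (2,4): δ = 85.36°  ·
  (2,5): δ = 22.23°  ✓
  (2,6): δ = 7.46°  ✓
  (3,4): δ = 113.61°  ·
  (3,5): δ = 50.48°  ·
  (3,6): δ = 20.80°  ✓
  (4,5): δ = 116.87°  ·
  (4,6): δ = 87.19°  ·
  (5,6): δ = 150.31°  ·
antipodal pairs: 6

count = 6; pairs: (0,2), (0,3), (1,4), (2,5), (2,6), (3,6)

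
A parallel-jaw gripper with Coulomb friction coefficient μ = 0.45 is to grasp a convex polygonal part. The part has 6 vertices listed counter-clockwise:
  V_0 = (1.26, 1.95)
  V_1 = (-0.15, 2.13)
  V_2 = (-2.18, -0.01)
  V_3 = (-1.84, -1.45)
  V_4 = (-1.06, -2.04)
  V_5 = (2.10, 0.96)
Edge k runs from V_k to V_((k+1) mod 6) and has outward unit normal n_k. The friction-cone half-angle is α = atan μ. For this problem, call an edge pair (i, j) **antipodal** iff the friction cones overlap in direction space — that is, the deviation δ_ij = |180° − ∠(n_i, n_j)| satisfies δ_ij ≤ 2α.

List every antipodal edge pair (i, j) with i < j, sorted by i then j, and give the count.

α = atan 0.45 = 24.23°;  2α = 48.46°
n_0 = (+0.1266, +0.9919)
n_1 = (-0.7255, +0.6882)
n_2 = (-0.9732, -0.2298)
n_3 = (-0.6033, -0.7975)
n_4 = (+0.6885, -0.7252)
n_5 = (+0.7625, +0.6470)
  (0,1): δ = 126.21°  ·
  (0,2): δ = 69.44°  ·
  (0,3): δ = 29.83°  ✓
  (0,4): δ = 50.79°  ·
  (0,5): δ = 137.59°  ·
  (1,2): δ = 123.23°  ·
  (1,3): δ = 83.62°  ·
  (1,4): δ = 3.00°  ✓
  (1,5): δ = 83.80°  ·
  (2,3): δ = 140.39°  ·
  (2,4): δ = 59.77°  ·
  (2,5): δ = 27.03°  ✓
  (3,4): δ = 99.38°  ·
  (3,5): δ = 12.58°  ✓
  (4,5): δ = 93.20°  ·
antipodal pairs: 4

count = 4; pairs: (0,3), (1,4), (2,5), (3,5)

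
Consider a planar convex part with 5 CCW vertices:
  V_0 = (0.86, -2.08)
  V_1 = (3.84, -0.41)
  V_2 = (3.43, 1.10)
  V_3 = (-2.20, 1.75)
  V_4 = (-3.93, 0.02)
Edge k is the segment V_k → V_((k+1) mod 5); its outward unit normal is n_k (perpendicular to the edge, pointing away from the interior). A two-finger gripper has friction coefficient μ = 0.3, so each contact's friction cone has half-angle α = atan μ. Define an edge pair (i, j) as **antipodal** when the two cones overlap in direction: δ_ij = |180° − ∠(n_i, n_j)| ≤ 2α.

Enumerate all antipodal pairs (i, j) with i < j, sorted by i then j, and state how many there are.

α = atan 0.3 = 16.70°;  2α = 33.40°
n_0 = (+0.4889, -0.8724)
n_1 = (+0.9651, +0.2620)
n_2 = (+0.1147, +0.9934)
n_3 = (-0.7071, +0.7071)
n_4 = (-0.4015, -0.9158)
  (0,1): δ = 104.08°  ·
  (0,2): δ = 35.85°  ·
  (0,3): δ = 15.73°  ✓
  (0,4): δ = 127.06°  ·
  (1,2): δ = 111.78°  ·
  (1,3): δ = 60.19°  ·
  (1,4): δ = 51.14°  ·
  (2,3): δ = 128.41°  ·
  (2,4): δ = 17.09°  ✓
  (3,4): δ = 68.67°  ·
antipodal pairs: 2

count = 2; pairs: (0,3), (2,4)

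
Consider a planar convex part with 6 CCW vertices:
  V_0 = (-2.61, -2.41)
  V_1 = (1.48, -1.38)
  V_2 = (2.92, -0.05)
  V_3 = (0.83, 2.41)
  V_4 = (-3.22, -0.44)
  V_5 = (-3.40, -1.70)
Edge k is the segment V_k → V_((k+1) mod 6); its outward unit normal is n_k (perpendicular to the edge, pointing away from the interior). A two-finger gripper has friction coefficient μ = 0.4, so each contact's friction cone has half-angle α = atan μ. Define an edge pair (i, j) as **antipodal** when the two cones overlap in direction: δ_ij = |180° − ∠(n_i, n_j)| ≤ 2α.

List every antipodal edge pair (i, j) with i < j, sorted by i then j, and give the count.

α = atan 0.4 = 21.80°;  2α = 43.60°
n_0 = (+0.2442, -0.9697)
n_1 = (+0.6785, -0.7346)
n_2 = (+0.7621, +0.6475)
n_3 = (-0.5755, +0.8178)
n_4 = (-0.9899, +0.1414)
n_5 = (-0.6684, -0.7438)
  (0,1): δ = 151.41°  ·
  (0,2): δ = 63.78°  ·
  (0,3): δ = 21.00°  ✓
  (0,4): δ = 67.73°  ·
  (0,5): δ = 123.92°  ·
  (1,2): δ = 92.37°  ·
  (1,3): δ = 7.59°  ✓
  (1,4): δ = 39.14°  ✓
  (1,5): δ = 95.33°  ·
  (2,3): δ = 95.22°  ·
  (2,4): δ = 48.48°  ·
  (2,5): δ = 7.70°  ✓
  (3,4): δ = 133.26°  ·
  (3,5): δ = 77.08°  ·
  (4,5): δ = 123.82°  ·
antipodal pairs: 4

count = 4; pairs: (0,3), (1,3), (1,4), (2,5)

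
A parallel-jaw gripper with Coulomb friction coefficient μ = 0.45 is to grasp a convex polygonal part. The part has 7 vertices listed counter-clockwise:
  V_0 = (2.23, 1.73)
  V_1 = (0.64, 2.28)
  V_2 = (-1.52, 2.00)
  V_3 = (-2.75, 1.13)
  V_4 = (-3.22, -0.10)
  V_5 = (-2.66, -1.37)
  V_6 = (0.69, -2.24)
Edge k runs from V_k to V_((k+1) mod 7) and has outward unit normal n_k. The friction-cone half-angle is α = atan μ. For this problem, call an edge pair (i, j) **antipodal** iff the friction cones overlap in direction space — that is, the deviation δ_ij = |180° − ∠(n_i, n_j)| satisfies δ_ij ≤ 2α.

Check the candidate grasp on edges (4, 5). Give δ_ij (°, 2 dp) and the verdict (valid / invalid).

α = atan 0.45 = 24.23°;  2α = 48.46°
edge 4: e_4 = (+0.56, -1.27);  n_4 = (-0.9150, -0.4035)
edge 5: e_5 = (+3.35, -0.87);  n_5 = (-0.2514, -0.9679)
∠(n_4, n_5) = 51.65°
δ = |180° − 51.65°| = 128.35°
128.35° > 2α = 48.46°  →  invalid

δ = 128.35°, invalid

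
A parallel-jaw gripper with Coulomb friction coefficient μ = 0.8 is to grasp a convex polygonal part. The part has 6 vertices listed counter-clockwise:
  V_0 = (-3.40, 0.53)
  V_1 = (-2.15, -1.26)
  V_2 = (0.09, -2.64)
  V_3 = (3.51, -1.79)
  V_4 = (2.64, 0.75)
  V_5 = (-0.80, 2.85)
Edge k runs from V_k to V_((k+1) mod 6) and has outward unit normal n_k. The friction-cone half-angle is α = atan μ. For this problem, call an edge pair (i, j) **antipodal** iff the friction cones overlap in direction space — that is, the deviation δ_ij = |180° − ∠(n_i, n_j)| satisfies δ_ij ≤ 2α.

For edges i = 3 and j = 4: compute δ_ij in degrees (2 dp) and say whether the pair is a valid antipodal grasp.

α = atan 0.8 = 38.66°;  2α = 77.32°
edge 3: e_3 = (-0.87, +2.54);  n_3 = (+0.9460, +0.3240)
edge 4: e_4 = (-3.44, +2.10);  n_4 = (+0.5210, +0.8535)
∠(n_3, n_4) = 39.69°
δ = |180° − 39.69°| = 140.31°
140.31° > 2α = 77.32°  →  invalid

δ = 140.31°, invalid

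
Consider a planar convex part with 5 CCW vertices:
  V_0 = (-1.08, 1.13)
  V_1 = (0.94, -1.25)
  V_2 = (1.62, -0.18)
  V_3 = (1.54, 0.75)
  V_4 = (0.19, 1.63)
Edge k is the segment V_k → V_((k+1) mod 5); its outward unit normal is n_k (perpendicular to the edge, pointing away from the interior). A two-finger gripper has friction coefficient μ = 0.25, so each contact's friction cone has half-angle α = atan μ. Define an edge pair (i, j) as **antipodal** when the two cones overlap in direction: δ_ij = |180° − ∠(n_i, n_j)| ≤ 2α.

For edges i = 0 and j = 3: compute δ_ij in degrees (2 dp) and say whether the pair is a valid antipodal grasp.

α = atan 0.25 = 14.04°;  2α = 28.07°
edge 0: e_0 = (+2.02, -2.38);  n_0 = (-0.7624, -0.6471)
edge 3: e_3 = (-1.35, +0.88);  n_3 = (+0.5461, +0.8377)
∠(n_0, n_3) = 163.42°
δ = |180° − 163.42°| = 16.58°
16.58° ≤ 2α = 28.07°  →  valid

δ = 16.58°, valid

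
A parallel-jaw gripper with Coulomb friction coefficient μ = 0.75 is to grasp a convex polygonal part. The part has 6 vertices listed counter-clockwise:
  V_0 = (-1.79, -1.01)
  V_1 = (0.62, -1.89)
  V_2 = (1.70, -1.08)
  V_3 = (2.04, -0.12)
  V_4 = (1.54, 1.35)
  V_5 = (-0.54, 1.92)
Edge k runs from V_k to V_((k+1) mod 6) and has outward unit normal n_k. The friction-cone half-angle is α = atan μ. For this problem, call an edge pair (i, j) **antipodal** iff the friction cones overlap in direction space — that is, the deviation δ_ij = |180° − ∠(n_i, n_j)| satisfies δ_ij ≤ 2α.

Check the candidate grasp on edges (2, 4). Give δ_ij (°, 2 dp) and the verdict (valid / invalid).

α = atan 0.75 = 36.87°;  2α = 73.74°
edge 2: e_2 = (+0.34, +0.96);  n_2 = (+0.9426, -0.3338)
edge 4: e_4 = (-2.08, +0.57);  n_4 = (+0.2643, +0.9644)
∠(n_2, n_4) = 94.18°
δ = |180° − 94.18°| = 85.82°
85.82° > 2α = 73.74°  →  invalid

δ = 85.82°, invalid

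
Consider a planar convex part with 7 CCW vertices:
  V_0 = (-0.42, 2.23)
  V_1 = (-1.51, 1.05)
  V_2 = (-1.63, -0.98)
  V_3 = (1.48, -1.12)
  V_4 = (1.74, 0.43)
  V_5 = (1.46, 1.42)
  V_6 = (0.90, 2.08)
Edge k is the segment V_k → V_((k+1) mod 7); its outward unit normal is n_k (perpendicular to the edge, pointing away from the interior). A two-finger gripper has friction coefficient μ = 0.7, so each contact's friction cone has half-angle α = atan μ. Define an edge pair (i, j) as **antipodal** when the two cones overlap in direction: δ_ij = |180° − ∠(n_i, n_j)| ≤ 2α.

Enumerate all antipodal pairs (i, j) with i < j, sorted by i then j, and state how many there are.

count = 8; pairs: (0,2), (0,3), (0,4), (1,3), (1,4), (1,5), (2,5), (2,6)

α = atan 0.7 = 34.99°;  2α = 69.98°
n_0 = (-0.7346, +0.6785)
n_1 = (-0.9983, +0.0590)
n_2 = (-0.0450, -0.9990)
n_3 = (+0.9862, -0.1654)
n_4 = (+0.9623, +0.2722)
n_5 = (+0.7625, +0.6470)
n_6 = (+0.1129, +0.9936)
  (0,1): δ = 140.65°  ·
  (0,2): δ = 49.85°  ✓
  (0,3): δ = 33.21°  ✓
  (0,4): δ = 58.52°  ✓
  (0,5): δ = 83.04°  ·
  (0,6): δ = 126.25°  ·
  (1,2): δ = 89.19°  ·
  (1,3): δ = 6.14°  ✓
  (1,4): δ = 19.18°  ✓
  (1,5): δ = 43.70°  ✓
  (1,6): δ = 86.90°  ·
  (2,3): δ = 96.94°  ·
  (2,4): δ = 71.63°  ·
  (2,5): δ = 47.11°  ✓
  (2,6): δ = 3.91°  ✓
  (3,4): δ = 154.69°  ·
  (3,5): δ = 130.16°  ·
  (3,6): δ = 86.96°  ·
  (4,5): δ = 155.48°  ·
  (4,6): δ = 112.28°  ·
  (5,6): δ = 136.80°  ·
antipodal pairs: 8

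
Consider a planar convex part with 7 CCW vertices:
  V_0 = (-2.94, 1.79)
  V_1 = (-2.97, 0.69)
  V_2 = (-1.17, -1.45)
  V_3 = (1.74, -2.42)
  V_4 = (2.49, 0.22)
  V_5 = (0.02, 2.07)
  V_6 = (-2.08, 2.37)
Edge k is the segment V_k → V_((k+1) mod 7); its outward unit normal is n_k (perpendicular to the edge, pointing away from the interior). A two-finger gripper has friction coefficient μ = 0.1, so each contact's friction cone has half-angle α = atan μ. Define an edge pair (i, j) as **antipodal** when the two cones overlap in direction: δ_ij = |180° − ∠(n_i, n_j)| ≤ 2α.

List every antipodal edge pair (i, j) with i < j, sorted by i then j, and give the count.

count = 1; pairs: (2,5)

α = atan 0.1 = 5.71°;  2α = 11.42°
n_0 = (-0.9996, +0.0273)
n_1 = (-0.7653, -0.6437)
n_2 = (-0.3162, -0.9487)
n_3 = (+0.9619, -0.2733)
n_4 = (+0.5995, +0.8004)
n_5 = (+0.1414, +0.9899)
n_6 = (-0.5591, +0.8291)
  (0,1): δ = 138.37°  ·
  (0,2): δ = 106.87°  ·
  (0,3): δ = 14.30°  ·
  (0,4): δ = 54.73°  ·
  (0,5): δ = 83.43°  ·
  (0,6): δ = 125.56°  ·
  (1,2): δ = 148.50°  ·
  (1,3): δ = 55.93°  ·
  (1,4): δ = 13.10°  ·
  (1,5): δ = 41.80°  ·
  (1,6): δ = 83.93°  ·
  (2,3): δ = 87.42°  ·
  (2,4): δ = 18.40°  ·
  (2,5): δ = 10.30°  ✓
  (2,6): δ = 52.43°  ·
  (3,4): δ = 110.97°  ·
  (3,5): δ = 82.27°  ·
  (3,6): δ = 40.14°  ·
  (4,5): δ = 151.30°  ·
  (4,6): δ = 109.17°  ·
  (5,6): δ = 137.87°  ·
antipodal pairs: 1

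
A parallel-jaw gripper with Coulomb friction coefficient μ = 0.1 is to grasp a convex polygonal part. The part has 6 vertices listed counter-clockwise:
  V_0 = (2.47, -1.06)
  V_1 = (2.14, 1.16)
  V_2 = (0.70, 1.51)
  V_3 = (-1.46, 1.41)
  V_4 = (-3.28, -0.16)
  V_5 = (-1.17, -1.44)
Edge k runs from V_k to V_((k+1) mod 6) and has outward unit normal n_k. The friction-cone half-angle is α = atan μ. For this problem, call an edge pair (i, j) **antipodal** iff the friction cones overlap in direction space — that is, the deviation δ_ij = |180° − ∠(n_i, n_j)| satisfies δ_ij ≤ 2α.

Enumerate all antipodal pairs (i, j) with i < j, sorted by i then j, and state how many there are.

count = 1; pairs: (2,5)

α = atan 0.1 = 5.71°;  2α = 11.42°
n_0 = (+0.9891, +0.1470)
n_1 = (+0.2362, +0.9717)
n_2 = (-0.0462, +0.9989)
n_3 = (-0.6532, +0.7572)
n_4 = (-0.5187, -0.8550)
n_5 = (+0.1038, -0.9946)
  (0,1): δ = 112.12°  ·
  (0,2): δ = 95.80°  ·
  (0,3): δ = 57.67°  ·
  (0,4): δ = 50.30°  ·
  (0,5): δ = 87.50°  ·
  (1,2): δ = 163.69°  ·
  (1,3): δ = 125.56°  ·
  (1,4): δ = 17.58°  ·
  (1,5): δ = 19.62°  ·
  (2,3): δ = 141.87°  ·
  (2,4): δ = 33.89°  ·
  (2,5): δ = 3.31°  ✓
  (3,4): δ = 72.02°  ·
  (3,5): δ = 34.82°  ·
  (4,5): δ = 142.80°  ·
antipodal pairs: 1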